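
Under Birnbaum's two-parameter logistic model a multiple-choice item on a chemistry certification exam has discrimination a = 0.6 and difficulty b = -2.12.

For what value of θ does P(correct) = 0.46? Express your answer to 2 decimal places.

-2.39

P(θ) = 1 / (1 + exp(−a(θ − b)))
logit = ln(0.4600/0.5400) = -0.1603
θ = b + logit/(a) = -2.12 + (-0.1603)/0.6000 = -2.3872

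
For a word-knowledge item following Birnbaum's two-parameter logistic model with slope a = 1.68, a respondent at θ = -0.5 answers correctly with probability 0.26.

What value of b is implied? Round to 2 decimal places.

P(θ) = 1 / (1 + exp(−a(θ − b)))
logit(0.26) = ln(0.26/0.74) = -1.0460
b = θ − logit/(a) = -0.5 − (-1.0460)/1.6800 = 0.1226

0.12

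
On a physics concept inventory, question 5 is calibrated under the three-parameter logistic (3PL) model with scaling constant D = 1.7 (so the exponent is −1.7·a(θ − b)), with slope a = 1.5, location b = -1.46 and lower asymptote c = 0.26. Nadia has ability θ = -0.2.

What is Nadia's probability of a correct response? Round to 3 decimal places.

P(θ) = c + (1 − c) · 1 / (1 + exp(−D·a(θ − b)))
Exponent: 1.7 × 1.5 × (-0.2 − (-1.46)) = 3.2130
1/(1 + e^{-3.2130}) = 0.9613
P = 0.26 + 0.74 × 0.9613 = 0.9714

0.971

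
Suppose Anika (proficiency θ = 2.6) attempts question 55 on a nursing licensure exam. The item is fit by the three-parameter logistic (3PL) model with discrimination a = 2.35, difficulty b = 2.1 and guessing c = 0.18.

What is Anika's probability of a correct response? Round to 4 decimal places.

0.8065

P(θ) = c + (1 − c) · 1 / (1 + exp(−a(θ − b)))
Exponent: 2.35 × (2.6 − 2.1) = 1.1750
1/(1 + e^{-1.1750}) = 0.7640
P = 0.18 + 0.82 × 0.7640 = 0.8065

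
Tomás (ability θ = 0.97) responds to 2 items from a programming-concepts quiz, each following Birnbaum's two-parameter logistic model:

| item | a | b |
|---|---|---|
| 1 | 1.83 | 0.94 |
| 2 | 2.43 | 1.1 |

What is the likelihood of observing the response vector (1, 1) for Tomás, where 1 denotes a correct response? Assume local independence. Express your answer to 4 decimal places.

0.2166

P(θ) = 1 / (1 + exp(−a(θ − b)))
P_1 = 1/(1+e^{-0.0549}) = 0.5137
P_2 = 1/(1+e^{0.3159}) = 0.4217
L = P_1 × P_2 = 0.5137 × 0.4217 = 0.21662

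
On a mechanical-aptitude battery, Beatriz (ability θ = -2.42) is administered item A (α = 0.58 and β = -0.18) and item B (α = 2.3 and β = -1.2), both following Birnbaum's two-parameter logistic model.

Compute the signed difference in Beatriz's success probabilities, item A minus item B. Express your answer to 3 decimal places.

P(θ) = 1 / (1 + exp(−α(θ − β)))
P_A = 0.2143
P_B = 0.0570
P_A − P_B = 0.1573

0.157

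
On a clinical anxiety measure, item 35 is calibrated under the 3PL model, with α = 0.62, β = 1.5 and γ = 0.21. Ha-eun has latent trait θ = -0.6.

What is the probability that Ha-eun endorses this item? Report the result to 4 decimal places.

0.3789

P(θ) = γ + (1 − γ) · 1 / (1 + exp(−α(θ − β)))
Exponent: 0.62 × (-0.6 − 1.5) = -1.3020
1/(1 + e^{1.3020}) = 0.2138
P = 0.21 + 0.79 × 0.2138 = 0.3789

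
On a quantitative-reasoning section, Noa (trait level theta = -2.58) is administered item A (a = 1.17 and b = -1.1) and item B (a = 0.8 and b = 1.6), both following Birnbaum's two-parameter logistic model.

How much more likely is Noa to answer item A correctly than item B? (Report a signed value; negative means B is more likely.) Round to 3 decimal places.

P(theta) = 1 / (1 + exp(−a(theta − b)))
P_A = 0.1504
P_B = 0.0341
P_A − P_B = 0.1163

0.116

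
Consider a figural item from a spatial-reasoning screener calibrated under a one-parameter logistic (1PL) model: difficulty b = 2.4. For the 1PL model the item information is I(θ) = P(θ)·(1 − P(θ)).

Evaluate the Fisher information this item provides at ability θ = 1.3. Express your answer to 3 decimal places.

P = 1/(1+e^{1.1000}) = 0.2497
P(1−P) = 0.2497 × 0.7503 = 0.1874
I = P(1−P) = 0.18737

0.187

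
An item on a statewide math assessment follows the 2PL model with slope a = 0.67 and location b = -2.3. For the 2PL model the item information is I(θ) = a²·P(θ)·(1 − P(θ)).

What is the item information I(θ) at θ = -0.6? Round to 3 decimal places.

0.082

P = 1/(1+e^{-1.1390}) = 0.7575
P(1−P) = 0.7575 × 0.2425 = 0.1837
I = a² × P(1−P) = 0.67² × 0.1837 = 0.08246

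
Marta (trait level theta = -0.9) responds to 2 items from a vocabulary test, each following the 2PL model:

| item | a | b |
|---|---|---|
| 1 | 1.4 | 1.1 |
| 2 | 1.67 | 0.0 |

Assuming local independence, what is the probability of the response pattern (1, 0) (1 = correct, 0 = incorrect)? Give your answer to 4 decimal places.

0.0469

P(theta) = 1 / (1 + exp(−a(theta − b)))
P_1 = 1/(1+e^{2.8000}) = 0.0573
P_2 = 1/(1+e^{1.5030}) = 0.1820
L = P_1 × (1−P_2) = 0.0573 × 0.8180 = 0.04689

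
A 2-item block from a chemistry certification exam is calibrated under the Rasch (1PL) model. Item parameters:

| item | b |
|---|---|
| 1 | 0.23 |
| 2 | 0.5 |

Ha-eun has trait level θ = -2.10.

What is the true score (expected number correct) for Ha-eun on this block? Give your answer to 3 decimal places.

0.158

P(θ) = 1 / (1 + exp(−(θ − b)))
P_1 = 1/(1+e^{2.3300}) = 0.0887
P_2 = 1/(1+e^{2.6000}) = 0.0691
E[score] = 0.0887 + 0.0691 = 0.1578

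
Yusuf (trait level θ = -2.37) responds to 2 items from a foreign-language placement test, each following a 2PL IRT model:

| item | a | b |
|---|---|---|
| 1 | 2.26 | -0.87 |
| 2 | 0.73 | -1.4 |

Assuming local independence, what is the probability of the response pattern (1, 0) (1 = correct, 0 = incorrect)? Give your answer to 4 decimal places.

P(θ) = 1 / (1 + exp(−a(θ − b)))
P_1 = 1/(1+e^{3.3900}) = 0.0326
P_2 = 1/(1+e^{0.7081}) = 0.3300
L = P_1 × (1−P_2) = 0.0326 × 0.6700 = 0.02185

0.0218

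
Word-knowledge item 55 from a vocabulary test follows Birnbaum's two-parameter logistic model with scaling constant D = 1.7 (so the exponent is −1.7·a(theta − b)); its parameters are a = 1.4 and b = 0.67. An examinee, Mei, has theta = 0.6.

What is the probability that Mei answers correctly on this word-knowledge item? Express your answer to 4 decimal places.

P(theta) = 1 / (1 + exp(−D·a(theta − b)))
Exponent: 1.7 × 1.4 × (0.6 − 0.67) = -0.1666
1/(1 + e^{0.1666}) = 0.4584
P = 0.4584

0.4584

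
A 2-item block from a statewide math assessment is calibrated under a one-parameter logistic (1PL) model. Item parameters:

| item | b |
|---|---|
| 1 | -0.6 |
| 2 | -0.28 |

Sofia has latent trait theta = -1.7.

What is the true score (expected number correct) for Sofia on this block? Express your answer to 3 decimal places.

P(theta) = 1 / (1 + exp(−(theta − b)))
P_1 = 1/(1+e^{1.1000}) = 0.2497
P_2 = 1/(1+e^{1.4200}) = 0.1947
E[score] = 0.2497 + 0.1947 = 0.4444

0.444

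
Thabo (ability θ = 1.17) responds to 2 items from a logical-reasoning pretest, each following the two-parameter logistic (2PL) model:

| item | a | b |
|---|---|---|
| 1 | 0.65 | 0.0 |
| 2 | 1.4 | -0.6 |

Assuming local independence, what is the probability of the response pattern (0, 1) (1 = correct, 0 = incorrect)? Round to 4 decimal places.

P(θ) = 1 / (1 + exp(−a(θ − b)))
P_1 = 1/(1+e^{-0.7605}) = 0.6815
P_2 = 1/(1+e^{-2.4780}) = 0.9226
L = (1−P_1) × P_2 = 0.3185 × 0.9226 = 0.29388

0.2939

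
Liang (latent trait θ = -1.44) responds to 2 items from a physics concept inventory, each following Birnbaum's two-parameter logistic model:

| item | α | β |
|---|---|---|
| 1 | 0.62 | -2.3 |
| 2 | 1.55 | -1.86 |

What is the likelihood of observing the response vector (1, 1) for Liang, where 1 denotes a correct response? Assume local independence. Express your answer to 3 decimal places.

0.414

P(θ) = 1 / (1 + exp(−α(θ − β)))
P_1 = 1/(1+e^{-0.5332}) = 0.6302
P_2 = 1/(1+e^{-0.6510}) = 0.6572
L = P_1 × P_2 = 0.6302 × 0.6572 = 0.41421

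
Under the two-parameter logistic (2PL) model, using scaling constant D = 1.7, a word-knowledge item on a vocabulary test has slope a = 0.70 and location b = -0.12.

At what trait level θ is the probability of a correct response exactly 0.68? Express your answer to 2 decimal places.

P(θ) = 1 / (1 + exp(−D·a(θ − b)))
logit = ln(0.6800/0.3200) = 0.7538
θ = b + logit/(1.7·a) = -0.12 + 0.7538/1.1900 = 0.5134

0.51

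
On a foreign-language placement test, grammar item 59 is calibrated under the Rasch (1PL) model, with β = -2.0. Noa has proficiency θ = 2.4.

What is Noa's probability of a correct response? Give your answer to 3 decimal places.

0.988

P(θ) = 1 / (1 + exp(−(θ − β)))
Exponent: (2.4 − (-2.0)) = 4.4000
1/(1 + e^{-4.4000}) = 0.9879
P = 0.9879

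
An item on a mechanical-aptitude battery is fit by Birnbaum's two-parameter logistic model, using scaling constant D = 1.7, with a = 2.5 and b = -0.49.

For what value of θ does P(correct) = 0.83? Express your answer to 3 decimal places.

-0.117

P(θ) = 1 / (1 + exp(−D·a(θ − b)))
logit = ln(0.8300/0.1700) = 1.5856
θ = b + logit/(1.7·a) = -0.49 + 1.5856/4.2500 = -0.1169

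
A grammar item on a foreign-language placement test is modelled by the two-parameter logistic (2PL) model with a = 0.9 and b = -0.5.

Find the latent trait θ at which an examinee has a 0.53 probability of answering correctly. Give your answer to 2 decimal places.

P(θ) = 1 / (1 + exp(−a(θ − b)))
logit = ln(0.5300/0.4700) = 0.1201
θ = b + logit/(a) = -0.5 + 0.1201/0.9000 = -0.3665

-0.37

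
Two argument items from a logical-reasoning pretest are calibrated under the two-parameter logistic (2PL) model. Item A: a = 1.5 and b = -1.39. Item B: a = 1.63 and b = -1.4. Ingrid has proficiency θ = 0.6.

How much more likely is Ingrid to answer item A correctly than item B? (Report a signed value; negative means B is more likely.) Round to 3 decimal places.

-0.011

P(θ) = 1 / (1 + exp(−a(θ − b)))
P_A = 0.9519
P_B = 0.9630
P_A − P_B = -0.0111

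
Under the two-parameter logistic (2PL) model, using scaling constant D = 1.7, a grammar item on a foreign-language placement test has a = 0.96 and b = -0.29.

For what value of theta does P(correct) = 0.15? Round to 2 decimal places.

-1.35

P(theta) = 1 / (1 + exp(−D·a(theta − b)))
logit = ln(0.1500/0.8500) = -1.7346
theta = b + logit/(1.7·a) = -0.29 + (-1.7346)/1.6320 = -1.3529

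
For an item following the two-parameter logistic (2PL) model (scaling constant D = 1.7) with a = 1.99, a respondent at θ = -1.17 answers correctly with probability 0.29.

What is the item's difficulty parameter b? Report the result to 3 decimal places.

P(θ) = 1 / (1 + exp(−D·a(θ − b)))
logit(0.29) = ln(0.29/0.71) = -0.8954
b = θ − logit/(1.7·a) = -1.17 − (-0.8954)/3.3830 = -0.9053

-0.905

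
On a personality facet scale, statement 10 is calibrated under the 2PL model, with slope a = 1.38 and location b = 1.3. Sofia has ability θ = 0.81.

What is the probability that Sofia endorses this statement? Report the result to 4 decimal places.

P(θ) = 1 / (1 + exp(−a(θ − b)))
Exponent: 1.38 × (0.81 − 1.3) = -0.6762
1/(1 + e^{0.6762}) = 0.3371

0.3371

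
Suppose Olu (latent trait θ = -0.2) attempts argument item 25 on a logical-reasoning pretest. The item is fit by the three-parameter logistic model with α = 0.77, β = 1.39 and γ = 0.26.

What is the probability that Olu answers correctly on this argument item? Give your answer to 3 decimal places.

0.428

P(θ) = γ + (1 − γ) · 1 / (1 + exp(−α(θ − β)))
Exponent: 0.77 × (-0.2 − 1.39) = -1.2243
1/(1 + e^{1.2243}) = 0.2272
P = 0.26 + 0.74 × 0.2272 = 0.4281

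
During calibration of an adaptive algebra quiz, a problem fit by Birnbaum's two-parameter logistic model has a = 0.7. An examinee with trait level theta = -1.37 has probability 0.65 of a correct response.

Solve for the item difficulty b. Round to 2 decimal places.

P(theta) = 1 / (1 + exp(−a(theta − b)))
logit(0.65) = ln(0.65/0.35) = 0.6190
b = theta − logit/(a) = -1.37 − 0.6190/0.7000 = -2.2543

-2.25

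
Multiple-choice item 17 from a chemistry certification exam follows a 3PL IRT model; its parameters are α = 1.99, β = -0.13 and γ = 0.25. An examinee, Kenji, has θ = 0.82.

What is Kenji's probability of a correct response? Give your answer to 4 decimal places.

0.9016

P(θ) = γ + (1 − γ) · 1 / (1 + exp(−α(θ − β)))
Exponent: 1.99 × (0.82 − (-0.13)) = 1.8905
1/(1 + e^{-1.8905}) = 0.8688
P = 0.25 + 0.75 × 0.8688 = 0.9016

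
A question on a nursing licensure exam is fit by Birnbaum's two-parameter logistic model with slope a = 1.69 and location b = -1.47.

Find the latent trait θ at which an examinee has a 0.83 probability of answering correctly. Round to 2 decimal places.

-0.53

P(θ) = 1 / (1 + exp(−a(θ − b)))
logit = ln(0.8300/0.1700) = 1.5856
θ = b + logit/(a) = -1.47 + 1.5856/1.6900 = -0.5318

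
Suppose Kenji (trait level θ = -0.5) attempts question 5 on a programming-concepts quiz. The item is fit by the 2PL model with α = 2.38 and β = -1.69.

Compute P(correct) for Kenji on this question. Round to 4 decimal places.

0.9444

P(θ) = 1 / (1 + exp(−α(θ − β)))
Exponent: 2.38 × (-0.5 − (-1.69)) = 2.8322
1/(1 + e^{-2.8322}) = 0.9444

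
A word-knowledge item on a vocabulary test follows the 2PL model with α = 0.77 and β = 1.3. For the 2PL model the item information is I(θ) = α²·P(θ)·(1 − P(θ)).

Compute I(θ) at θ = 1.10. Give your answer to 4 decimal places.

P = 1/(1+e^{0.1540}) = 0.4616
P(1−P) = 0.4616 × 0.5384 = 0.2485
I = α² × P(1−P) = 0.77² × 0.2485 = 0.14735

0.1473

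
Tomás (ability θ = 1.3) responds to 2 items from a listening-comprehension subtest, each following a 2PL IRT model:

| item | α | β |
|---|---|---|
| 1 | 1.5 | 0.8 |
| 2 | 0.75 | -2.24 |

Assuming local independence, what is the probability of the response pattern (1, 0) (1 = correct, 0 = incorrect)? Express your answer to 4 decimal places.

0.0446

P(θ) = 1 / (1 + exp(−α(θ − β)))
P_1 = 1/(1+e^{-0.7500}) = 0.6792
P_2 = 1/(1+e^{-2.6550}) = 0.9343
L = P_1 × (1−P_2) = 0.6792 × 0.0657 = 0.04461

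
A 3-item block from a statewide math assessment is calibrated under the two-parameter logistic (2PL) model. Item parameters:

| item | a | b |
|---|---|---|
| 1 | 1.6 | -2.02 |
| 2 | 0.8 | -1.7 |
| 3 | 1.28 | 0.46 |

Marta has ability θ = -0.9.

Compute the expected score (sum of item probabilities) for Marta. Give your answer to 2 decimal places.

1.66

P(θ) = 1 / (1 + exp(−a(θ − b)))
P_1 = 1/(1+e^{-1.7920}) = 0.8572
P_2 = 1/(1+e^{-0.6400}) = 0.6548
P_3 = 1/(1+e^{1.7408}) = 0.1492
E[score] = 0.8572 + 0.6548 + 0.1492 = 1.6611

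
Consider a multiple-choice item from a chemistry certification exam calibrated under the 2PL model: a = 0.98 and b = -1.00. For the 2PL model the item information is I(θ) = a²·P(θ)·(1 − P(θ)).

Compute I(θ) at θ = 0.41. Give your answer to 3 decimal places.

P = 1/(1+e^{-1.3818}) = 0.7993
P(1−P) = 0.7993 × 0.2007 = 0.1604
I = a² × P(1−P) = 0.98² × 0.1604 = 0.15408

0.154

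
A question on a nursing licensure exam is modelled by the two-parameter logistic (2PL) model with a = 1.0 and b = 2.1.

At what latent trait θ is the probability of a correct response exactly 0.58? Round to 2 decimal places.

P(θ) = 1 / (1 + exp(−a(θ − b)))
logit = ln(0.5800/0.4200) = 0.3228
θ = b + logit/(a) = 2.1 + 0.3228/1.0000 = 2.4228

2.42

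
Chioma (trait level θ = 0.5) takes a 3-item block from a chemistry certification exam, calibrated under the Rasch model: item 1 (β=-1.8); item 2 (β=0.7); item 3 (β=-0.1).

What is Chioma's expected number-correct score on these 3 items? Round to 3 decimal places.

P(θ) = 1 / (1 + exp(−(θ − β)))
P_1 = 1/(1+e^{-2.3000}) = 0.9089
P_2 = 1/(1+e^{0.2000}) = 0.4502
P_3 = 1/(1+e^{-0.6000}) = 0.6457
E[score] = 0.9089 + 0.4502 + 0.6457 = 2.0047

2.005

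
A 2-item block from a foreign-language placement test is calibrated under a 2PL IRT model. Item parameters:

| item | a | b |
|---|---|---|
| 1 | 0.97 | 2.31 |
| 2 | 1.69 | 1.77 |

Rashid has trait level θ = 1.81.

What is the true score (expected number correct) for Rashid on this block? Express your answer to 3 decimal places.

P(θ) = 1 / (1 + exp(−a(θ − b)))
P_1 = 1/(1+e^{0.4850}) = 0.3811
P_2 = 1/(1+e^{-0.0676}) = 0.5169
E[score] = 0.3811 + 0.5169 = 0.8980

0.898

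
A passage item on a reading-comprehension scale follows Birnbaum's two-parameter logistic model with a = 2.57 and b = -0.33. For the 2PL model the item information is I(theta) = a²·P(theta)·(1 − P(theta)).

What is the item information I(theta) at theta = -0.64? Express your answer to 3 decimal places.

P = 1/(1+e^{0.7967}) = 0.3107
P(1−P) = 0.3107 × 0.6893 = 0.2142
I = a² × P(1−P) = 2.57² × 0.2142 = 1.41462

1.415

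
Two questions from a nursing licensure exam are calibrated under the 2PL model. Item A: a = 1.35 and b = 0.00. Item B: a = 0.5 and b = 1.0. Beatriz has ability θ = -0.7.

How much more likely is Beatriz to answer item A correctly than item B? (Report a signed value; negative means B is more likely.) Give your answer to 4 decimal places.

-0.0195

P(θ) = 1 / (1 + exp(−a(θ − b)))
P_A = 0.2799
P_B = 0.2994
P_A − P_B = -0.0195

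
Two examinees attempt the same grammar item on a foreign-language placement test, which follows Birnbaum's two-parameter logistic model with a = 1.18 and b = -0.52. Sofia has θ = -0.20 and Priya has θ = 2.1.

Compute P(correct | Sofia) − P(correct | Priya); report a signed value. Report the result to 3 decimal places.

P(θ) = 1 / (1 + exp(−a(θ − b)))
P(Sofia) = 0.5933  [exponent 0.3776]
P(Priya) = 0.9565  [exponent 3.0916]
Difference = 0.5933 − 0.9565 = -0.3633

-0.363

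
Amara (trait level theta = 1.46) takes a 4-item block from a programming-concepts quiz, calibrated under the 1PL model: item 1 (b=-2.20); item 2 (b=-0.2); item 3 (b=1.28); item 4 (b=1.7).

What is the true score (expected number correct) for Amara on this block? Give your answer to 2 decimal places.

P(theta) = 1 / (1 + exp(−(theta − b)))
P_1 = 1/(1+e^{-3.6600}) = 0.9749
P_2 = 1/(1+e^{-1.6600}) = 0.8402
P_3 = 1/(1+e^{-0.1800}) = 0.5449
P_4 = 1/(1+e^{0.2400}) = 0.4403
E[score] = 0.9749 + 0.8402 + 0.5449 + 0.4403 = 2.8003

2.80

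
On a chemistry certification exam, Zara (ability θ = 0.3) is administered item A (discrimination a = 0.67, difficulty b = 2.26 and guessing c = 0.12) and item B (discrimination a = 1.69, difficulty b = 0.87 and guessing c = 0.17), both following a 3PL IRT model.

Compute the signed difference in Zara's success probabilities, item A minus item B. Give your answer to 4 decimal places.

P(θ) = c + (1 − c) · 1 / (1 + exp(−a(θ − b)))
P_A = 0.3065
P_B = 0.3993
P_A − P_B = -0.0927

-0.0927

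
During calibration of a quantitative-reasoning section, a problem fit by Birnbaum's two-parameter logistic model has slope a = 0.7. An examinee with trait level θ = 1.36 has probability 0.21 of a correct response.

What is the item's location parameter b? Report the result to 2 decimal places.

P(θ) = 1 / (1 + exp(−a(θ − b)))
logit(0.21) = ln(0.21/0.79) = -1.3249
b = θ − logit/(a) = 1.36 − (-1.3249)/0.7000 = 3.2528

3.25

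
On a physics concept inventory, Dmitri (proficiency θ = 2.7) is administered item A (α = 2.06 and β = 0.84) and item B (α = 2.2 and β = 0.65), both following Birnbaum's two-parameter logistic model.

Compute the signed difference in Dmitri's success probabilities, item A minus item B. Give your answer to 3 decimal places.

P(θ) = 1 / (1 + exp(−α(θ − β)))
P_A = 0.9788
P_B = 0.9891
P_A − P_B = -0.0103

-0.010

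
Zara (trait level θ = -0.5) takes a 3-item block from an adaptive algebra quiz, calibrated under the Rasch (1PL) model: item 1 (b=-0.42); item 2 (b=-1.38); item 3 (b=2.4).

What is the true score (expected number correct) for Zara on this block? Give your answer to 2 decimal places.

P(θ) = 1 / (1 + exp(−(θ − b)))
P_1 = 1/(1+e^{0.0800}) = 0.4800
P_2 = 1/(1+e^{-0.8800}) = 0.7068
P_3 = 1/(1+e^{2.9000}) = 0.0522
E[score] = 0.4800 + 0.7068 + 0.0522 = 1.2390

1.24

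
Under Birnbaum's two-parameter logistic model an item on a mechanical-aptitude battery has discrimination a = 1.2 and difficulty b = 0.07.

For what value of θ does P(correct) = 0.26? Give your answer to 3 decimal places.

-0.802

P(θ) = 1 / (1 + exp(−a(θ − b)))
logit = ln(0.2600/0.7400) = -1.0460
θ = b + logit/(a) = 0.07 + (-1.0460)/1.2000 = -0.8016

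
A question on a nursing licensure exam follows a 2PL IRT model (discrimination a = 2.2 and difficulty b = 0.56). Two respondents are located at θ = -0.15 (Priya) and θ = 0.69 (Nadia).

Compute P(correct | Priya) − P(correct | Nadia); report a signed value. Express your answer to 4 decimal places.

-0.3977

P(θ) = 1 / (1 + exp(−a(θ − b)))
P(Priya) = 0.1734  [exponent -1.5620]
P(Nadia) = 0.5710  [exponent 0.2860]
Difference = 0.1734 − 0.5710 = -0.3977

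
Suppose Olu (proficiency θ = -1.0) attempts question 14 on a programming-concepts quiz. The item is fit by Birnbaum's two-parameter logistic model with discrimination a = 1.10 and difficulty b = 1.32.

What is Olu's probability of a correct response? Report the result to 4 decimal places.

0.0723

P(θ) = 1 / (1 + exp(−a(θ − b)))
Exponent: 1.10 × (-1.0 − 1.32) = -2.5520
1/(1 + e^{2.5520}) = 0.0723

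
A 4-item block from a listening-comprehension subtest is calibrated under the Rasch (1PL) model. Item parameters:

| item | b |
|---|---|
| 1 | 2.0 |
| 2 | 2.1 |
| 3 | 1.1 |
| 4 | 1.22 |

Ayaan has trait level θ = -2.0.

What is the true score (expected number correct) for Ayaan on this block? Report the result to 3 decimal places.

P(θ) = 1 / (1 + exp(−(θ − b)))
P_1 = 1/(1+e^{4.0000}) = 0.0180
P_2 = 1/(1+e^{4.1000}) = 0.0163
P_3 = 1/(1+e^{3.1000}) = 0.0431
P_4 = 1/(1+e^{3.2200}) = 0.0384
E[score] = 0.0180 + 0.0163 + 0.0431 + 0.0384 = 0.1158

0.116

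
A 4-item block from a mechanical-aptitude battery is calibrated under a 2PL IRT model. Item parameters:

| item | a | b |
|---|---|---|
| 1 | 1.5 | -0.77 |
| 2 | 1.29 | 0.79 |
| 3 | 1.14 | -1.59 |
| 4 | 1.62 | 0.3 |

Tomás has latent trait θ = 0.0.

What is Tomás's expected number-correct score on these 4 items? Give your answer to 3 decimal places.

2.266

P(θ) = 1 / (1 + exp(−a(θ − b)))
P_1 = 1/(1+e^{-1.1550}) = 0.7604
P_2 = 1/(1+e^{1.0191}) = 0.2652
P_3 = 1/(1+e^{-1.8126}) = 0.8597
P_4 = 1/(1+e^{0.4860}) = 0.3808
E[score] = 0.7604 + 0.2652 + 0.8597 + 0.3808 = 2.2661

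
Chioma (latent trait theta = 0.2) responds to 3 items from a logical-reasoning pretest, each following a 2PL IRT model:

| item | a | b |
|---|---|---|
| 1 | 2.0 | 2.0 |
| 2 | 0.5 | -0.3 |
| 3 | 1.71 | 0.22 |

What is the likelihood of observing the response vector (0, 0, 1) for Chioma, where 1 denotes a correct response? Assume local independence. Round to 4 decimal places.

0.2094

P(theta) = 1 / (1 + exp(−a(theta − b)))
P_1 = 1/(1+e^{3.6000}) = 0.0266
P_2 = 1/(1+e^{-0.2500}) = 0.5622
P_3 = 1/(1+e^{0.0342}) = 0.4915
L = (1−P_1) × (1−P_2) × P_3 = 0.9734 × 0.4378 × 0.4915 = 0.20945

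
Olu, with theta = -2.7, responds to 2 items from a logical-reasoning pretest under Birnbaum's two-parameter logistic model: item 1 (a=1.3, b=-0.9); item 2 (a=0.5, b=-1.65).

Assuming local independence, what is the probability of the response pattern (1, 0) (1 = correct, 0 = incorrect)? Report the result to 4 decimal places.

0.0552

P(theta) = 1 / (1 + exp(−a(theta − b)))
P_1 = 1/(1+e^{2.3400}) = 0.0879
P_2 = 1/(1+e^{0.5250}) = 0.3717
L = P_1 × (1−P_2) = 0.0879 × 0.6283 = 0.05521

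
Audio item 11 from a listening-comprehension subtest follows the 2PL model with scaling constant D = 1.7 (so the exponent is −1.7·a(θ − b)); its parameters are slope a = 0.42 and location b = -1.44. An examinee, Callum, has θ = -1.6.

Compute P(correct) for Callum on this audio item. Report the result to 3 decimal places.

0.471

P(θ) = 1 / (1 + exp(−D·a(θ − b)))
Exponent: 1.7 × 0.42 × (-1.6 − (-1.44)) = -0.1142
1/(1 + e^{0.1142}) = 0.4715
P = 0.4715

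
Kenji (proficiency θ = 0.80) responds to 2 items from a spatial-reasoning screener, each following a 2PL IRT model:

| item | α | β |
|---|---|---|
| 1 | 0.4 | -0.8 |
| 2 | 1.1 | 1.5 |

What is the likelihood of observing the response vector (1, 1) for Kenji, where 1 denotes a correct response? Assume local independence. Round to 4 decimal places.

0.2072

P(θ) = 1 / (1 + exp(−α(θ − β)))
P_1 = 1/(1+e^{-0.6400}) = 0.6548
P_2 = 1/(1+e^{0.7700}) = 0.3165
L = P_1 × P_2 = 0.6548 × 0.3165 = 0.20722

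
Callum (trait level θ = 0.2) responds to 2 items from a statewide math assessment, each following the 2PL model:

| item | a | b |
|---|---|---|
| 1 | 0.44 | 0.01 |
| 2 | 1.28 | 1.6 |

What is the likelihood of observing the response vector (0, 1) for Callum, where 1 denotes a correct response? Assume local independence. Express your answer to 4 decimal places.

0.0684

P(θ) = 1 / (1 + exp(−a(θ − b)))
P_1 = 1/(1+e^{-0.0836}) = 0.5209
P_2 = 1/(1+e^{1.7920}) = 0.1428
L = (1−P_1) × P_2 = 0.4791 × 0.1428 = 0.06843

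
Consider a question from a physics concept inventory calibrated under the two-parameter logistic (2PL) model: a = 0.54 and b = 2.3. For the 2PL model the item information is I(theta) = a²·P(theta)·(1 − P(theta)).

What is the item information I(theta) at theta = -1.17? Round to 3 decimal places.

0.034

P = 1/(1+e^{1.8738}) = 0.1331
P(1−P) = 0.1331 × 0.8669 = 0.1154
I = a² × P(1−P) = 0.54² × 0.1154 = 0.03365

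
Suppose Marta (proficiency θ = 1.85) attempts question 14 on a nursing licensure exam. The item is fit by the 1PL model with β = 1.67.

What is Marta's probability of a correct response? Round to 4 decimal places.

0.5449

P(θ) = 1 / (1 + exp(−(θ − β)))
Exponent: (1.85 − 1.67) = 0.1800
1/(1 + e^{-0.1800}) = 0.5449
P = 0.5449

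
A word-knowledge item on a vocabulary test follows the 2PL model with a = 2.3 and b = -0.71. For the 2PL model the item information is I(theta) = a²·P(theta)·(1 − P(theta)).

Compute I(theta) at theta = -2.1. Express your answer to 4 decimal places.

P = 1/(1+e^{3.1970}) = 0.0393
P(1−P) = 0.0393 × 0.9607 = 0.0377
I = a² × P(1−P) = 2.3² × 0.0377 = 0.19962

0.1996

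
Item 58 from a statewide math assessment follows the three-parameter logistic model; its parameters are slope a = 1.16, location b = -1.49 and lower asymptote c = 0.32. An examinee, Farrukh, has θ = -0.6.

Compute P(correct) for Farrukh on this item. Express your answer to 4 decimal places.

0.8214

P(θ) = c + (1 − c) · 1 / (1 + exp(−a(θ − b)))
Exponent: 1.16 × (-0.6 − (-1.49)) = 1.0324
1/(1 + e^{-1.0324}) = 0.7374
P = 0.32 + 0.68 × 0.7374 = 0.8214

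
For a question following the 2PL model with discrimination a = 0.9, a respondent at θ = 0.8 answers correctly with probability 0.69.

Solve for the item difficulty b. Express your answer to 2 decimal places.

-0.09

P(θ) = 1 / (1 + exp(−a(θ − b)))
logit(0.69) = ln(0.69/0.31) = 0.8001
b = θ − logit/(a) = 0.8 − 0.8001/0.9000 = -0.0890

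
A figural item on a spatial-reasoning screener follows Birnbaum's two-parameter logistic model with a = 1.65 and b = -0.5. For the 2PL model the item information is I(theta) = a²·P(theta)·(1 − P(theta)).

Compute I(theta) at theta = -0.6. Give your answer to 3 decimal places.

0.676

P = 1/(1+e^{0.1650}) = 0.4588
P(1−P) = 0.4588 × 0.5412 = 0.2483
I = a² × P(1−P) = 1.65² × 0.2483 = 0.67601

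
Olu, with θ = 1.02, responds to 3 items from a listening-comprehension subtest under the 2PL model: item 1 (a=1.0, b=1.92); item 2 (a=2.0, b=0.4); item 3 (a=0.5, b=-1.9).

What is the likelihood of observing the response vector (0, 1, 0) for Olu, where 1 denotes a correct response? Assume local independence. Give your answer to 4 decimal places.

P(θ) = 1 / (1 + exp(−a(θ − b)))
P_1 = 1/(1+e^{0.9000}) = 0.2891
P_2 = 1/(1+e^{-1.2400}) = 0.7756
P_3 = 1/(1+e^{-1.4600}) = 0.8115
L = (1−P_1) × P_2 × (1−P_3) = 0.7109 × 0.7756 × 0.1885 = 0.10392

0.1039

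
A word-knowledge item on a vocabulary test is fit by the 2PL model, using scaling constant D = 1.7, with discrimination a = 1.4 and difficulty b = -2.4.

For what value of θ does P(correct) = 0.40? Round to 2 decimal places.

-2.57

P(θ) = 1 / (1 + exp(−D·a(θ − b)))
logit = ln(0.4000/0.6000) = -0.4055
θ = b + logit/(1.7·a) = -2.4 + (-0.4055)/2.3800 = -2.5704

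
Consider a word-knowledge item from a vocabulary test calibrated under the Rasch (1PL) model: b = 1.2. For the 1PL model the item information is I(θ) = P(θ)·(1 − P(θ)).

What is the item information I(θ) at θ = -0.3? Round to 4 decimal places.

0.1491

P = 1/(1+e^{1.5000}) = 0.1824
P(1−P) = 0.1824 × 0.8176 = 0.1491
I = P(1−P) = 0.14915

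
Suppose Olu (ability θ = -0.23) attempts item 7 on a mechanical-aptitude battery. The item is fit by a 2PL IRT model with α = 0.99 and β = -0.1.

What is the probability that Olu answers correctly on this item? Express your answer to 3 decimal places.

P(θ) = 1 / (1 + exp(−α(θ − β)))
Exponent: 0.99 × (-0.23 − (-0.1)) = -0.1287
1/(1 + e^{0.1287}) = 0.4679

0.468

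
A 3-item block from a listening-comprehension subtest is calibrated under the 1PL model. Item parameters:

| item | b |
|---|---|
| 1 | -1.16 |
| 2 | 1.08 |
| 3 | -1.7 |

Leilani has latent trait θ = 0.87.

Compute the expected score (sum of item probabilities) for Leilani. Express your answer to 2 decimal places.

P(θ) = 1 / (1 + exp(−(θ − b)))
P_1 = 1/(1+e^{-2.0300}) = 0.8839
P_2 = 1/(1+e^{0.2100}) = 0.4477
P_3 = 1/(1+e^{-2.5700}) = 0.9289
E[score] = 0.8839 + 0.4477 + 0.9289 = 2.2605

2.26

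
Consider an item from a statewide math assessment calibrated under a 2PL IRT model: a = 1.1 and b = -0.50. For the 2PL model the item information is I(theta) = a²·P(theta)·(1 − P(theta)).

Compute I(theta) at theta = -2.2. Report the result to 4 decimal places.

0.1400

P = 1/(1+e^{1.8700}) = 0.1335
P(1−P) = 0.1335 × 0.8665 = 0.1157
I = a² × P(1−P) = 1.1² × 0.1157 = 0.14001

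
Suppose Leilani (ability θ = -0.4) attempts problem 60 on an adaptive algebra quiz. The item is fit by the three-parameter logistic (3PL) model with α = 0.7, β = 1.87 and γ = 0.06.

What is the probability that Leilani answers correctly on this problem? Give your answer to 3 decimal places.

0.219

P(θ) = γ + (1 − γ) · 1 / (1 + exp(−α(θ − β)))
Exponent: 0.7 × (-0.4 − 1.87) = -1.5890
1/(1 + e^{1.5890}) = 0.1695
P = 0.06 + 0.94 × 0.1695 = 0.2194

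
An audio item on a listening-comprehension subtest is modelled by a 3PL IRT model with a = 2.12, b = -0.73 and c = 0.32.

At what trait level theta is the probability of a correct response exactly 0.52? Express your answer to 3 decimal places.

P(theta) = c + (1 − c) · 1 / (1 + exp(−a(theta − b)))
Remove guessing floor: (0.52 − 0.32)/(1 − 0.32) = 0.2941
logit = ln(0.2941/0.7059) = -0.8755
theta = b + logit/(a) = -0.73 + (-0.8755)/2.1200 = -1.1430

-1.143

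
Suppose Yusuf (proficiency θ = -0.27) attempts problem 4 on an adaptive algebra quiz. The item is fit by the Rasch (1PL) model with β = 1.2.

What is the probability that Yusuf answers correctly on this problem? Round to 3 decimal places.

P(θ) = 1 / (1 + exp(−(θ − β)))
Exponent: (-0.27 − 1.2) = -1.4700
1/(1 + e^{1.4700}) = 0.1869
P = 0.1869

0.187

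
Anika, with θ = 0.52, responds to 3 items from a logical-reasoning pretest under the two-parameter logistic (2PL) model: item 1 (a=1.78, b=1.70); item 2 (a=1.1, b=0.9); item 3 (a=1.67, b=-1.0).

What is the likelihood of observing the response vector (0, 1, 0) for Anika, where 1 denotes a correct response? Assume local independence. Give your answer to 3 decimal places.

P(θ) = 1 / (1 + exp(−a(θ − b)))
P_1 = 1/(1+e^{2.1004}) = 0.1091
P_2 = 1/(1+e^{0.4180}) = 0.3970
P_3 = 1/(1+e^{-2.5384}) = 0.9268
L = (1−P_1) × P_2 × (1−P_3) = 0.8909 × 0.3970 × 0.0732 = 0.02589

0.026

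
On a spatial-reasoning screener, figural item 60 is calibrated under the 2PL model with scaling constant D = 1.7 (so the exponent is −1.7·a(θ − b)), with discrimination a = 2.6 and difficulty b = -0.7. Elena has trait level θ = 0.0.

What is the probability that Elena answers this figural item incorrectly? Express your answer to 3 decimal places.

0.043

P(θ) = 1 / (1 + exp(−D·a(θ − b)))
Exponent: 1.7 × 2.6 × (0.0 − (-0.7)) = 3.0940
1/(1 + e^{-3.0940}) = 0.9566
P = 0.9566
P(incorrect) = 1 − 0.9566 = 0.0434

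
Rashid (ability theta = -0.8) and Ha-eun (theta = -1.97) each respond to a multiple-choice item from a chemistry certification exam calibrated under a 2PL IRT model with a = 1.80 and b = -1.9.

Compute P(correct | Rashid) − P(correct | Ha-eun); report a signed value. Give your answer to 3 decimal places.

P(theta) = 1 / (1 + exp(−a(theta − b)))
P(Rashid) = 0.8787  [exponent 1.9800]
P(Ha-eun) = 0.4685  [exponent -0.1260]
Difference = 0.8787 − 0.4685 = 0.4101

0.410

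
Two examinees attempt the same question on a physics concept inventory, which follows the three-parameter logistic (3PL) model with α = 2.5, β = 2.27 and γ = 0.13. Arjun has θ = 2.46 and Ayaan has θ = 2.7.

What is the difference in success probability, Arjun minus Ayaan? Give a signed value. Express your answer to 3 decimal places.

P(θ) = γ + (1 − γ) · 1 / (1 + exp(−α(θ − β)))
P(Arjun) = 0.6664  [exponent 0.4750]
P(Ayaan) = 0.7786  [exponent 1.0750]
Difference = 0.6664 − 0.7786 = -0.1122

-0.112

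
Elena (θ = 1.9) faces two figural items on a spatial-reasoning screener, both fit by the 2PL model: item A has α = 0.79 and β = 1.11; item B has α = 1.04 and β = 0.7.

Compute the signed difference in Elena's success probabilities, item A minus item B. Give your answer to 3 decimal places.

-0.126

P(θ) = 1 / (1 + exp(−α(θ − β)))
P_A = 0.6512
P_B = 0.7770
P_A − P_B = -0.1258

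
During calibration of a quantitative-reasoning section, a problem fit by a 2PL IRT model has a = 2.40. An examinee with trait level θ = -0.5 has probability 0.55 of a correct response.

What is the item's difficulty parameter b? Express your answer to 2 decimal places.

-0.58

P(θ) = 1 / (1 + exp(−a(θ − b)))
logit(0.55) = ln(0.55/0.45) = 0.2007
b = θ − logit/(a) = -0.5 − 0.2007/2.4000 = -0.5836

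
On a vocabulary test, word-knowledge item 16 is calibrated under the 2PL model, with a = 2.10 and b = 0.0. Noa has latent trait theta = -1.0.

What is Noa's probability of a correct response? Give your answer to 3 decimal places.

P(theta) = 1 / (1 + exp(−a(theta − b)))
Exponent: 2.10 × (-1.0 − 0.0) = -2.1000
1/(1 + e^{2.1000}) = 0.1091

0.109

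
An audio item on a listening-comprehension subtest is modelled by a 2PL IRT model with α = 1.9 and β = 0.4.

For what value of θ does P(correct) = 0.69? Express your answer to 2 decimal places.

0.82

P(θ) = 1 / (1 + exp(−α(θ − β)))
logit = ln(0.6900/0.3100) = 0.8001
θ = β + logit/(α) = 0.4 + 0.8001/1.9000 = 0.8211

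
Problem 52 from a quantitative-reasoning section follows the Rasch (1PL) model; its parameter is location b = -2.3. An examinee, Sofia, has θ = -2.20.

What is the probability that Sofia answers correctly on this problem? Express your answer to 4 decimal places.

0.5250

P(θ) = 1 / (1 + exp(−(θ − b)))
Exponent: (-2.20 − (-2.3)) = 0.1000
1/(1 + e^{-0.1000}) = 0.5250
P = 0.5250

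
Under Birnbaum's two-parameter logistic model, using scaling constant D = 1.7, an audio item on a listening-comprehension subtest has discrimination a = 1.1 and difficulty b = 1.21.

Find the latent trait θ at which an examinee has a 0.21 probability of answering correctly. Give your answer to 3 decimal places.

P(θ) = 1 / (1 + exp(−D·a(θ − b)))
logit = ln(0.2100/0.7900) = -1.3249
θ = b + logit/(1.7·a) = 1.21 + (-1.3249)/1.8700 = 0.5015

0.501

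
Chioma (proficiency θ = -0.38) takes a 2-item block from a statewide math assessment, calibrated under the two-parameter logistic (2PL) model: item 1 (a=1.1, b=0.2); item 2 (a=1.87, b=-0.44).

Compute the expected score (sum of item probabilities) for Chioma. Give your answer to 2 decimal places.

0.87

P(θ) = 1 / (1 + exp(−a(θ − b)))
P_1 = 1/(1+e^{0.6380}) = 0.3457
P_2 = 1/(1+e^{-0.1122}) = 0.5280
E[score] = 0.3457 + 0.5280 = 0.8737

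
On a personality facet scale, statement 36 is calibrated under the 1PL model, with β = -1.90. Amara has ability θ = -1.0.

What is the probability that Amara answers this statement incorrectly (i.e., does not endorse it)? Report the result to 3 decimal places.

0.289

P(θ) = 1 / (1 + exp(−(θ − β)))
Exponent: (-1.0 − (-1.90)) = 0.9000
1/(1 + e^{-0.9000}) = 0.7109
P = 0.7109
P(incorrect) = 1 − 0.7109 = 0.2891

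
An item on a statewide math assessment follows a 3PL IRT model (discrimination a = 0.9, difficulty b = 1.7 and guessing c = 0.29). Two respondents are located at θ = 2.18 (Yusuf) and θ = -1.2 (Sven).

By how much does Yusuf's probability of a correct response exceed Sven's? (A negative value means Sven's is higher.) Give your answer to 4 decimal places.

0.3819

P(θ) = c + (1 − c) · 1 / (1 + exp(−a(θ − b)))
P(Yusuf) = 0.7205  [exponent 0.4320]
P(Sven) = 0.3386  [exponent -2.6100]
Difference = 0.7205 − 0.3386 = 0.3819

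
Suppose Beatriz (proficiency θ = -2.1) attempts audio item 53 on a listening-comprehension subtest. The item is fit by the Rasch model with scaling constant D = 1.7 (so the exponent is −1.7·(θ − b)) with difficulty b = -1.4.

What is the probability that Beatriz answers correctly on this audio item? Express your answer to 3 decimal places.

0.233

P(θ) = 1 / (1 + exp(−D·(θ − b)))
Exponent: 1.7 × (-2.1 − (-1.4)) = -1.1900
1/(1 + e^{1.1900}) = 0.2333
P = 0.2333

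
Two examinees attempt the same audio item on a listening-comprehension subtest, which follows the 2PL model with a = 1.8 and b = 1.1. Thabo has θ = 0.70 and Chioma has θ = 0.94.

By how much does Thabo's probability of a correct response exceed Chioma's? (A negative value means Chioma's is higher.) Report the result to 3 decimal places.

P(θ) = 1 / (1 + exp(−a(θ − b)))
P(Thabo) = 0.3274  [exponent -0.7200]
P(Chioma) = 0.4285  [exponent -0.2880]
Difference = 0.3274 − 0.4285 = -0.1011

-0.101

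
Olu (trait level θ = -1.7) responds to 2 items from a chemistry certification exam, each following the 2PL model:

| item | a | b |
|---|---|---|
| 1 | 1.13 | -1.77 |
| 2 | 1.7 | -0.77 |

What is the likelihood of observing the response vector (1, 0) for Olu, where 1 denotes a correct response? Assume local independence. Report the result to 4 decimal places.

P(θ) = 1 / (1 + exp(−a(θ − b)))
P_1 = 1/(1+e^{-0.0791}) = 0.5198
P_2 = 1/(1+e^{1.5810}) = 0.1707
L = P_1 × (1−P_2) = 0.5198 × 0.8293 = 0.43106

0.4311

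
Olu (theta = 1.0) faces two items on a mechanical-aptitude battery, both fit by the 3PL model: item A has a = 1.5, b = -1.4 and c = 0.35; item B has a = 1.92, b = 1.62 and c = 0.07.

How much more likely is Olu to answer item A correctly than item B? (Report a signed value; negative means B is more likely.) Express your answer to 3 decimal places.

0.696

P(theta) = c + (1 − c) · 1 / (1 + exp(−a(theta − b)))
P_A = 0.9827
P_B = 0.2869
P_A − P_B = 0.6958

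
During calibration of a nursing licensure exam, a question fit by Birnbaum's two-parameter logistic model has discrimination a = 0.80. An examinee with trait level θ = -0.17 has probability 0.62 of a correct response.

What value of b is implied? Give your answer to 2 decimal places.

P(θ) = 1 / (1 + exp(−a(θ − b)))
logit(0.62) = ln(0.62/0.38) = 0.4895
b = θ − logit/(a) = -0.17 − 0.4895/0.8000 = -0.7819

-0.78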